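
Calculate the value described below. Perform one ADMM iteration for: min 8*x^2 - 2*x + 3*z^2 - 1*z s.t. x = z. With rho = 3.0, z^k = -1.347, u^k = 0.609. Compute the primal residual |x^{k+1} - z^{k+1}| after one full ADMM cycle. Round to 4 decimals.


ADMM iteration with rho = 3.0, z^k = -1.347, u^k = 0.609
Step 1: x-update.
Minimize 8*x^2 - 2*x + (3.0/2)*(x + 1.347 + 0.609)^2
FOC: (2*8 + 3.0)*x = 2 + 3.0*(-1.347 - 0.609)
x^{k+1} = -0.2036
Step 2: z-update.
Minimize 3*z^2 - 1*z + (3.0/2)*(-0.2036 - z + 0.609)^2
FOC: (2*3 + 3.0)*z = 1 + 3.0*(-0.2036 + 0.609)
z^{k+1} = 0.2463
Step 3: u-update.
u^{k+1} = 0.609 - 0.2036 - 0.2463 = 0.1592
Step 4: Primal residual = |-0.2036 - 0.2463| = 0.4498


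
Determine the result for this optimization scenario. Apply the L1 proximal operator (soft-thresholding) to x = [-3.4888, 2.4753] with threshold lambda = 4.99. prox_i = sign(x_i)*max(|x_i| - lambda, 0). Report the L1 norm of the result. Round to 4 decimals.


Soft-thresholding with lambda = 4.99:
prox(-3.4888) = sign(-3.4888)*max(|-3.4888| - 4.99, 0) = 0.0
prox(2.4753) = sign(2.4753)*max(|2.4753| - 4.99, 0) = 0.0
prox(x) = [0.0, 0.0]
||prox(x)||_1 = 0.0 + 0.0 = 0.0


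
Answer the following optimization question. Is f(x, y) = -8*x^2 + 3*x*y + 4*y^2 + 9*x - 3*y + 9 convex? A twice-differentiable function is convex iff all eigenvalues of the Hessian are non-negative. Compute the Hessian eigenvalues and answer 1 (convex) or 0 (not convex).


The Hessian of f(x,y) = -8*x^2 + 3*x*y + 4*y^2 + 9*x - 3*y + 9 is:
H = [[-16, 3], [3, 8]]
Trace = -16 + 8 = -8
Determinant = -16*8 - (3)^2 = -137
Discriminant = (-8)^2 - 4*-137 = 612.0
Eigenvalues: lambda_1 = -16.3693, lambda_2 = 8.3693
The function is not convex.

0


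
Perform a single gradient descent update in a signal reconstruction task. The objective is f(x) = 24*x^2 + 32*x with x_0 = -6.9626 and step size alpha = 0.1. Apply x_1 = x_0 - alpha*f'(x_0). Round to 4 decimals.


We compute the gradient at x_0 and apply the update.
f'(x) = 48*x + 32
f'(-6.9626) = 48*-6.9626 + 32 = -302.2048
x_1 = -6.9626 - 0.1*-302.2048 = 23.2579


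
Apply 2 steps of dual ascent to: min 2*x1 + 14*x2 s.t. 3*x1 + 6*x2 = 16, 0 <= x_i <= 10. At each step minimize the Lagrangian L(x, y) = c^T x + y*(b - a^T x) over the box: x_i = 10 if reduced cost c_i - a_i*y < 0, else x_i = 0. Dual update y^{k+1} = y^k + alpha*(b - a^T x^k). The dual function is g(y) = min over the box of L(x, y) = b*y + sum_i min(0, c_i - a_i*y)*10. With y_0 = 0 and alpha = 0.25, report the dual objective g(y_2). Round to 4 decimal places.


Dual ascent for LP: min 2*x1 + 14*x2, 3*x1 + 6*x2 = 16, 0 <= x_i <= 10
Step 1: y^k = 0.0, reduced costs: (2.0, 14.0)
  x^k = (0.0, 0.0), subgradient = b - a^T x = 16.0
  y^{k+1} = 0.0 + 0.25*16.0 = 4.0
Step 2: y^k = 4.0, reduced costs: (-10.0, -10.0)
  x^k = (10.0, 10.0), subgradient = b - a^T x = -74.0
  y^{k+1} = 4.0 + 0.25*-74.0 = -14.5
Dual objective at y_2 = -14.5: reduced costs (45.5, 101.0), box minimizer x = (0.0, 0.0)
g(y_2) = b*y + (c1 - a1*y)*x1 + (c2 - a2*y)*x2 = 16*(-14.5) + 45.5*0.0 + 101.0*0.0 = -232.0 + 0.0 + 0.0 = -232.0


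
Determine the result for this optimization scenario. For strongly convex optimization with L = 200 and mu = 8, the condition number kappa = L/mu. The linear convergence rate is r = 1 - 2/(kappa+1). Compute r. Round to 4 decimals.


Step 1: Compute the condition number.
kappa = L/mu = 200/8 = 25.0
Step 2: Compute the convergence rate.
r = 1 - 2/(kappa + 1) = 1 - 2*mu/(L + mu) = (L - mu)/(L + mu) = 192/208 = 0.9231


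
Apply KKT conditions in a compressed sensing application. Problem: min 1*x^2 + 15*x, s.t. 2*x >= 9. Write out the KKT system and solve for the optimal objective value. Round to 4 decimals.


Step 1: Try lambda = 0 (constraint inactive).
x_unc = -15/(2*1) = -7.5
Check: 2*-7.5 = -15.0 < 9 -- violated!
Step 2: Constraint must be active: 2*x = 9
x* = 9/2 = 4.5
lambda = (2*1*4.5 + 15)/2 = 12.0
Step 3: Compute optimal value.
f(x*) = 1*4.5^2 + 15*4.5 = 87.75


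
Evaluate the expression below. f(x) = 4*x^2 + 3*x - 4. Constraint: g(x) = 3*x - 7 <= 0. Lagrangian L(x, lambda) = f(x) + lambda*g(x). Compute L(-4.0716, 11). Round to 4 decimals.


Step 1: Evaluate f(x).
f(-4.0716) = 4*(-4.0716)^2 + 3*(-4.0716) - 4 = 50.0969
Step 2: Evaluate g(x).
g(-4.0716) = 3*-4.0716 - 7 = -19.2148
Step 3: Compute Lagrangian.
L = 50.0969 + 11*-19.2148 = -161.2659


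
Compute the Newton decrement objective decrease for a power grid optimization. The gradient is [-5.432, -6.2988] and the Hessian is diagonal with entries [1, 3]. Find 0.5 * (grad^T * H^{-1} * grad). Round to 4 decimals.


Step 1: H is diagonal, so H^(-1) * g = [-5.432, -2.0996].
Step 2: g^T H^(-1) g = sum_i g_i^2 / H_ii
  = (-5.432)^2/1 + (-6.2988)^2/3
  = 29.5066 + 13.225 = 42.7316
Step 3: Objective decrease = 0.5 * g^T H^(-1) g = 21.3658


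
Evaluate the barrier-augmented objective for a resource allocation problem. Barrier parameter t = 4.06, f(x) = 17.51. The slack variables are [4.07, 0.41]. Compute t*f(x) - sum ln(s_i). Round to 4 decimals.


Step 1: Compute log-barrier.
ln values: [1.4036, -0.8916]
phi = -(1.4036 - 0.8916) = -0.512
Step 2: Compute augmented objective.
t*f(x) = 4.06*17.51 = 71.0906
Total = 71.0906 - 0.512 = 70.5786


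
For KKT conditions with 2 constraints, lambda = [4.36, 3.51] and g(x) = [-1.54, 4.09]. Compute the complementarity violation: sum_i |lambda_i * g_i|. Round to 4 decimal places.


KKT complementary slackness check:
lambda_1 * g_1 = 4.36 * -1.54 = -6.7144
lambda_2 * g_2 = 3.51 * 4.09 = 14.3559
Total violation = 6.7144 + 14.3559 = 21.0703


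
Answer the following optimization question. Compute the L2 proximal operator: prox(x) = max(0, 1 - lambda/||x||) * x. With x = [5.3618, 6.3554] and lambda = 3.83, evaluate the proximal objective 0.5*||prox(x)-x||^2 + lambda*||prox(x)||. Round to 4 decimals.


Step 1: Compute ||x||.
||x|| = 8.315
Step 2: Compute scaling factor.
scale = max(0, 1 - 3.83/8.315) = 0.5394
Step 3: prox(x) = [2.8921, 3.428]
||prox(x)|| = 4.485
Step 4: Proximal objective.
0.5*||prox-x||^2 = 7.3345
lambda*||prox|| = 17.1776
Total = 24.5122


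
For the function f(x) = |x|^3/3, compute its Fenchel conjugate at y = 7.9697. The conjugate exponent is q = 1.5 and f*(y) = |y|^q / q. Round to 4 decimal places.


The conjugate exponent q satisfies 1/p + 1/q = 1.
p = 3, so q = 3/(3 - 1) = 1.5
|y|^q = 7.9697^1.5 = 22.499
f*(7.9697) = 22.499 / 1.5 = 14.9993


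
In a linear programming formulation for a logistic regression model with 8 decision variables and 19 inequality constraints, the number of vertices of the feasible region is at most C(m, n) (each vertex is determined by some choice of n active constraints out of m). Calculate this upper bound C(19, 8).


Each vertex corresponds to some choice of n active constraints out of m, so the number of vertices is at most C(m, n) = m! / (n!(m-n)!).
m = 19, n = 8
Numerator: 19 * 18 * 17 * 16 * 15 * 14 * 13 * 12
Denominator: 8! = 40320
C(19, 8) = 75582


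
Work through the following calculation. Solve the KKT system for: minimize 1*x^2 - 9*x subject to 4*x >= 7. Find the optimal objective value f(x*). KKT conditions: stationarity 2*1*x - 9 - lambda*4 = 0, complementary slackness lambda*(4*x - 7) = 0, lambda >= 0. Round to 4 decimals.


Step 1: Try lambda = 0 (constraint inactive).
Stationarity: 2*1*x - 9 = 0
x* = 9/(2*1) = 4.5
Check constraint: 4*4.5 = 18.0 >= 7 -- satisfied.
Step 2: Compute optimal value.
f(x*) = 1*4.5^2 - 9*4.5 = -20.25


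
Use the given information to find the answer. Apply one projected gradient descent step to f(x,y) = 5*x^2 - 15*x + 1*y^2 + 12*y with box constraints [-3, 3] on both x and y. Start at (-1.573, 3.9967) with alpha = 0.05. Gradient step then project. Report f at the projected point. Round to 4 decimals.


Step 1: Compute gradient at (-1.573, 3.9967).
grad_x = 2*5*-1.573 - 15 = -30.73
grad_y = 2*1*3.9967 + 12 = 19.9934
Step 2: Gradient step.
x_raw = -1.573 - 0.05*-30.73 = -0.0365
y_raw = 3.9967 - 0.05*19.9934 = 2.997
Step 3: Project onto [-3, 3].
x_proj = clip(-0.0365) = -0.0365
y_proj = clip(2.997) = 2.997
Step 4: Evaluate f.
f(-0.0365, 2.997) = 45.5007


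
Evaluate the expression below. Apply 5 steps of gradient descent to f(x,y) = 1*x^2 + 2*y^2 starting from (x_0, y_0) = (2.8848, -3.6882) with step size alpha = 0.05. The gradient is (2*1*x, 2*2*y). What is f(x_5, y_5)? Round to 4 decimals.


Gradient descent on f(x,y) = 1*x^2 + 2*y^2.
Starting point: (2.8848, -3.6882), alpha = 0.05
Step 1: grad_x = 2*1*2.8848 = 5.7696, grad_y = 2*2*-3.6882 = -14.7528
  x_1 = 2.8848 - 0.05*5.7696 = 2.5963
  y_1 = -3.6882 - 0.05*-14.7528 = -2.9506
Step 2: grad_x = 2*1*2.5963 = 5.1926, grad_y = 2*2*-2.9506 = -11.8022
  x_2 = 2.5963 - 0.05*5.1926 = 2.3367
  y_2 = -2.9506 - 0.05*-11.8022 = -2.3604
Step 3: grad_x = 2*1*2.3367 = 4.6734, grad_y = 2*2*-2.3604 = -9.4418
  x_3 = 2.3367 - 0.05*4.6734 = 2.103
  y_3 = -2.3604 - 0.05*-9.4418 = -1.8884
Step 4: grad_x = 2*1*2.103 = 4.206, grad_y = 2*2*-1.8884 = -7.5534
  x_4 = 2.103 - 0.05*4.206 = 1.8927
  y_4 = -1.8884 - 0.05*-7.5534 = -1.5107
Step 5: grad_x = 2*1*1.8927 = 3.7854, grad_y = 2*2*-1.5107 = -6.0427
  x_5 = 1.8927 - 0.05*3.7854 = 1.7034
  y_5 = -1.5107 - 0.05*-6.0427 = -1.2085
f(1.7034, -1.2085) = 1*1.7034^2 + 2*(-1.2085)^2 = 5.8229


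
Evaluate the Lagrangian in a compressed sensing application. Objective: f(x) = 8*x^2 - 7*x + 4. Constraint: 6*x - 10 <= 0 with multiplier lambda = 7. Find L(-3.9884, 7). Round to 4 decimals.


Step 1: Evaluate f(x).
f(-3.9884) = 8*(-3.9884)^2 - 7*(-3.9884) + 4 = 159.1775
Step 2: Evaluate g(x).
g(-3.9884) = 6*-3.9884 - 10 = -33.9304
Step 3: Compute Lagrangian.
L = 159.1775 + 7*-33.9304 = -78.3353


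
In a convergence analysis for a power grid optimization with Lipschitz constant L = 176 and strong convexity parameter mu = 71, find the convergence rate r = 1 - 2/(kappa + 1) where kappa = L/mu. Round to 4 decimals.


Step 1: Compute the condition number.
kappa = L/mu = 176/71 = 2.4789
Step 2: Compute the convergence rate.
r = 1 - 2/(kappa + 1) = 1 - 2*mu/(L + mu) = (L - mu)/(L + mu) = 105/247 = 0.4251


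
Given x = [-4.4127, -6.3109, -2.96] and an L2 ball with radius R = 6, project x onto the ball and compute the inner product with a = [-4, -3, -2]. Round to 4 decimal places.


Step 1: Compute ||x|| (intermediates to 6 decimals).
||x|| = sqrt((-4.4127)^2 + (-6.3109)^2 + (-2.96)^2) = 8.249908
Step 2: Project.
Since ||x|| > R, scale = R/||x|| = 6/8.249908 = 0.727281, proj(x) = scale * x
proj(x) = [-3.209273, -4.589798, -2.152752]
Step 3: Dot product.
a^T * proj(x) = -4*(-3.209273) - 3*(-4.589798) - 2*(-2.152752) = 30.912


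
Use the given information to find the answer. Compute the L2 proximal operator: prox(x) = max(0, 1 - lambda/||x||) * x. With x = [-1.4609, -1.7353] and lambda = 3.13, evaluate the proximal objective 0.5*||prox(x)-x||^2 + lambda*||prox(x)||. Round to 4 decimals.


Step 1: Compute ||x||.
||x|| = 2.2684
Step 2: Compute scaling factor.
scale = max(0, 1 - 3.13/2.2684) = 0.0
Step 3: prox(x) = [-0.0, -0.0]
||prox(x)|| = 0.0
Step 4: Proximal objective.
0.5*||prox-x||^2 = 2.5727
lambda*||prox|| = 0.0
Total = 2.5727


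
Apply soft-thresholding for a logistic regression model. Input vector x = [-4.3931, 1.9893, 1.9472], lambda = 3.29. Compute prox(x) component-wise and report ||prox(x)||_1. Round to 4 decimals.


Soft-thresholding with lambda = 3.29:
prox(-4.3931) = sign(-4.3931)*max(|-4.3931| - 3.29, 0) = -1.1031
prox(1.9893) = sign(1.9893)*max(|1.9893| - 3.29, 0) = 0.0
prox(1.9472) = sign(1.9472)*max(|1.9472| - 3.29, 0) = 0.0
prox(x) = [-1.1031, 0.0, 0.0]
||prox(x)||_1 = 1.1031 + 0.0 + 0.0 = 1.1031


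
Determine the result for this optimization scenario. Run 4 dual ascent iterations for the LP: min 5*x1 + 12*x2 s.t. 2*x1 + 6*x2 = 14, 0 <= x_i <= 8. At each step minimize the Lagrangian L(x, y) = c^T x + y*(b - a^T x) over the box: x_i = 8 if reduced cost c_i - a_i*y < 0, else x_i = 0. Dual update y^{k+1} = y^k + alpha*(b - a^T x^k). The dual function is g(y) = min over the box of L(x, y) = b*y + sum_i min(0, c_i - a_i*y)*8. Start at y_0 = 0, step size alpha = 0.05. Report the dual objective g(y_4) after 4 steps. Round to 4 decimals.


Dual ascent for LP: min 5*x1 + 12*x2, 2*x1 + 6*x2 = 14, 0 <= x_i <= 8
Step 1: y^k = 0.0, reduced costs: (5.0, 12.0)
  x^k = (0.0, 0.0), subgradient = b - a^T x = 14.0
  y^{k+1} = 0.0 + 0.05*14.0 = 0.7
Step 2: y^k = 0.7, reduced costs: (3.6, 7.8)
  x^k = (0.0, 0.0), subgradient = b - a^T x = 14.0
  y^{k+1} = 0.7 + 0.05*14.0 = 1.4
Step 3: y^k = 1.4, reduced costs: (2.2, 3.6)
  x^k = (0.0, 0.0), subgradient = b - a^T x = 14.0
  y^{k+1} = 1.4 + 0.05*14.0 = 2.1
Step 4: y^k = 2.1, reduced costs: (0.8, -0.6)
  x^k = (0.0, 8.0), subgradient = b - a^T x = -34.0
  y^{k+1} = 2.1 + 0.05*-34.0 = 0.4
Dual objective at y_4 = 0.4: reduced costs (4.2, 9.6), box minimizer x = (0.0, 0.0)
g(y_4) = b*y + (c1 - a1*y)*x1 + (c2 - a2*y)*x2 = 14*0.4 + 4.2*0.0 + 9.6*0.0 = 5.6 + 0.0 + 0.0 = 5.6


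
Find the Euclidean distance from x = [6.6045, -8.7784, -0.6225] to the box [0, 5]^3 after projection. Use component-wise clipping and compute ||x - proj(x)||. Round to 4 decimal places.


Project each component onto [0, 5].
clip(6.6045) = 5.0, clip(-8.7784) = 0.0, clip(-0.6225) = 0.0
Projection = [5.0, 0.0, 0.0]
Squared diffs: [2.5744, 77.0603, 0.3875]
Distance = sqrt(80.0222) = 8.9455


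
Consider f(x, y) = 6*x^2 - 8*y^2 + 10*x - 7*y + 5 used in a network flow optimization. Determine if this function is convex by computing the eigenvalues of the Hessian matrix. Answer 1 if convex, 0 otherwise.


The Hessian of f(x,y) = 6*x^2 - 8*y^2 + 10*x - 7*y + 5 is:
H = [[12, 0], [0, -16]]
Trace = 12 - 16 = -4
Determinant = 12*-16 - (0)^2 = -192
Discriminant = (-4)^2 - 4*-192 = 784.0
Eigenvalues: lambda_1 = -16.0, lambda_2 = 12.0
The function is not convex.

0


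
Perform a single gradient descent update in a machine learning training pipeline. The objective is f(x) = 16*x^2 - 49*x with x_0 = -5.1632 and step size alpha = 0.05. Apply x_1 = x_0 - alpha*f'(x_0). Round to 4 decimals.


We compute the gradient at x_0 and apply the update.
f'(x) = 32*x - 49
f'(-5.1632) = 32*-5.1632 - 49 = -214.2224
x_1 = -5.1632 - 0.05*-214.2224 = 5.5479


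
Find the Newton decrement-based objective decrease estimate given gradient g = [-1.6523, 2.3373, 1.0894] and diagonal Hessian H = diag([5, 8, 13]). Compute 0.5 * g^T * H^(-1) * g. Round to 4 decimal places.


Step 1: H is diagonal, so H^(-1) * g = [-0.3305, 0.2922, 0.0838].
Step 2: g^T H^(-1) g = sum_i g_i^2 / H_ii
  = (-1.6523)^2/5 + (2.3373)^2/8 + (1.0894)^2/13
  = 0.546 + 0.6829 + 0.0913 = 1.3202
Step 3: Objective decrease = 0.5 * g^T H^(-1) g = 0.6601


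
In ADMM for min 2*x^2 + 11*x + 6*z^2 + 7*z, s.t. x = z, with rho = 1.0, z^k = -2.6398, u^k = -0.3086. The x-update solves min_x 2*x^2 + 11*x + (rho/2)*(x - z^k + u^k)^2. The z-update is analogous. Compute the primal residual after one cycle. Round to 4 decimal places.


ADMM iteration with rho = 1.0, z^k = -2.6398, u^k = -0.3086
Step 1: x-update.
Minimize 2*x^2 + 11*x + (1.0/2)*(x + 2.6398 - 0.3086)^2
FOC: (2*2 + 1.0)*x = -11 + 1.0*(-2.6398 + 0.3086)
x^{k+1} = -2.6662
Step 2: z-update.
Minimize 6*z^2 + 7*z + (1.0/2)*(-2.6662 - z - 0.3086)^2
FOC: (2*6 + 1.0)*z = -7 + 1.0*(-2.6662 - 0.3086)
z^{k+1} = -0.7673
Step 3: u-update.
u^{k+1} = -0.3086 - 2.6662 + 0.7673 = -2.2075
Step 4: Primal residual = |-2.6662 + 0.7673| = 1.8989


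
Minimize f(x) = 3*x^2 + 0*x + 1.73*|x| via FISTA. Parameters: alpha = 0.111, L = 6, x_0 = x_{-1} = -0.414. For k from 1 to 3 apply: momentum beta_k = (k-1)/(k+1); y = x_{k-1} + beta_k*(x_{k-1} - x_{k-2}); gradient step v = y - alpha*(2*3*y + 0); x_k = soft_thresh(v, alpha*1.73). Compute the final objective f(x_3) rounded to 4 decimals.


FISTA on f(x) = 3*x^2 + 0*x + 1.73*|x|
L = 6, alpha = 0.111
Iteration 1: beta = 0.0, y = -0.414 + 0.0*(-0.414 + 0.414) = -0.414
  grad(y) = -2.484, v = y - alpha*grad = -0.1383
  prox(v) = soft_thresh(-0.1383, 0.192) = 0.0
Iteration 2: beta = 0.3333, y = 0.0 + 0.3333*(0.0 + 0.414) = 0.138
  grad(y) = 0.828, v = y - alpha*grad = 0.0461
  prox(v) = soft_thresh(0.0461, 0.192) = 0.0
Iteration 3: beta = 0.5, y = 0.0 + 0.5*(0.0 - 0.0) = 0.0
  grad(y) = 0.0, v = y - alpha*grad = 0.0
  prox(v) = soft_thresh(0.0, 0.192) = 0.0
f(x_3) = 3*0.0^2 + 0*0.0 + 1.73*|0.0| = 0.0


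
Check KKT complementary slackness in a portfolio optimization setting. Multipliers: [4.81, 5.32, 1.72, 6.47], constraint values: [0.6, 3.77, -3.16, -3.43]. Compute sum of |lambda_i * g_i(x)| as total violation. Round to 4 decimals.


KKT complementary slackness check:
lambda_1 * g_1 = 4.81 * 0.6 = 2.886
lambda_2 * g_2 = 5.32 * 3.77 = 20.0564
lambda_3 * g_3 = 1.72 * -3.16 = -5.4352
lambda_4 * g_4 = 6.47 * -3.43 = -22.1921
Total violation = 2.886 + 20.0564 + 5.4352 + 22.1921 = 50.5697


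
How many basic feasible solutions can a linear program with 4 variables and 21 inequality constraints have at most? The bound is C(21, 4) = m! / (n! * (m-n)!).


Each vertex corresponds to some choice of n active constraints out of m, so the number of vertices is at most C(m, n) = m! / (n!(m-n)!).
m = 21, n = 4
Numerator: 21 * 20 * 19 * 18
Denominator: 4! = 24
C(21, 4) = 5985


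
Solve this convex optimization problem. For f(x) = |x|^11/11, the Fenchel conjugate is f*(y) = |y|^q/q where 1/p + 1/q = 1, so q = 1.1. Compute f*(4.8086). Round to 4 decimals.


The conjugate exponent q satisfies 1/p + 1/q = 1.
p = 11, so q = 11/(11 - 1) = 1.1
|y|^q = 4.8086^1.1 = 5.6263
f*(4.8086) = 5.6263 / 1.1 = 5.1148


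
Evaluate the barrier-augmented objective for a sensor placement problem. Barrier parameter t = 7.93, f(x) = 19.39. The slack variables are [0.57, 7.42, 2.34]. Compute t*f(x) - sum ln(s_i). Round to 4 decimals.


Step 1: Compute log-barrier.
ln values: [-0.5621, 2.0042, 0.8502]
phi = -(-0.5621 + 2.0042 + 0.8502) = -2.2922
Step 2: Compute augmented objective.
t*f(x) = 7.93*19.39 = 153.7627
Total = 153.7627 - 2.2922 = 151.4705


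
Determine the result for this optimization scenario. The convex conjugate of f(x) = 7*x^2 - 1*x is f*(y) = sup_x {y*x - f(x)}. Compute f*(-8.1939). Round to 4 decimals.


f*(y) = sup_x {y*x - a*x^2 - b*x} = sup_x {(y-b)*x - a*x^2}
FOC: (y - b) - 2a*x = 0 => x* = (y - b)/(2a)
x* = (-8.1939 + 1)/(2*7) = -0.5139
f*(-8.1939) = (y-b)^2/(4a) = (-8.1939 + 1)^2/(4*7)
= 51.7522/28 = 1.8483


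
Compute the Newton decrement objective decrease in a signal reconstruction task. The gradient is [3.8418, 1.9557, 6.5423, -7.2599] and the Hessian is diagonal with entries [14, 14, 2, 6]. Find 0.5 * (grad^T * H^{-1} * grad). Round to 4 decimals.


Step 1: H is diagonal, so H^(-1) * g = [0.2744, 0.1397, 3.2712, -1.21].
Step 2: g^T H^(-1) g = sum_i g_i^2 / H_ii
  = (3.8418)^2/14 + (1.9557)^2/14 + (6.5423)^2/2 + (-7.2599)^2/6
  = 1.0542 + 0.2732 + 21.4008 + 8.7844 = 31.5126
Step 3: Objective decrease = 0.5 * g^T H^(-1) g = 15.7563


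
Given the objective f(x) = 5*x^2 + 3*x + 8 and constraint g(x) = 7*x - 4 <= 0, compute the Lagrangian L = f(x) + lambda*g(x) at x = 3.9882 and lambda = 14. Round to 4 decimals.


Step 1: Evaluate f(x).
f(3.9882) = 5*3.9882^2 + 3*3.9882 + 8 = 99.4933
Step 2: Evaluate g(x).
g(3.9882) = 7*3.9882 - 4 = 23.9174
Step 3: Compute Lagrangian.
L = 99.4933 + 14*23.9174 = 434.3369


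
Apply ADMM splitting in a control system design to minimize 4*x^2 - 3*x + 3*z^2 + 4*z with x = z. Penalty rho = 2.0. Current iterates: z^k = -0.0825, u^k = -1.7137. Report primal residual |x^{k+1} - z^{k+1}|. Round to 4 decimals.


ADMM iteration with rho = 2.0, z^k = -0.0825, u^k = -1.7137
Step 1: x-update.
Minimize 4*x^2 - 3*x + (2.0/2)*(x + 0.0825 - 1.7137)^2
FOC: (2*4 + 2.0)*x = 3 + 2.0*(-0.0825 + 1.7137)
x^{k+1} = 0.6262
Step 2: z-update.
Minimize 3*z^2 + 4*z + (2.0/2)*(0.6262 - z - 1.7137)^2
FOC: (2*3 + 2.0)*z = -4 + 2.0*(0.6262 - 1.7137)
z^{k+1} = -0.7719
Step 3: u-update.
u^{k+1} = -1.7137 + 0.6262 + 0.7719 = -0.3156
Step 4: Primal residual = |0.6262 + 0.7719| = 1.3981


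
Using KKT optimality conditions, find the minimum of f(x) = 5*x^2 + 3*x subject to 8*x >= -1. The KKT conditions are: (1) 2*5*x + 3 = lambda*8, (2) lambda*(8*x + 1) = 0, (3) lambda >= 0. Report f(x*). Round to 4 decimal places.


Step 1: Try lambda = 0 (constraint inactive).
x_unc = -3/(2*5) = -0.3
Check: 8*-0.3 = -2.4 < -1 -- violated!
Step 2: Constraint must be active: 8*x = -1
x* = -1/8 = -0.125
lambda = (2*5*(-0.125) + 3)/8 = 0.2188
Step 3: Compute optimal value.
f(x*) = 5*(-0.125)^2 + 3*(-0.125) = -0.2969


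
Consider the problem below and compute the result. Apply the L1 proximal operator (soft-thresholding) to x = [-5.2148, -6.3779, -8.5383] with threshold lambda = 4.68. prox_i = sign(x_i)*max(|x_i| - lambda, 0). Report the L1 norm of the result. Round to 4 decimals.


Soft-thresholding with lambda = 4.68:
prox(-5.2148) = sign(-5.2148)*max(|-5.2148| - 4.68, 0) = -0.5348
prox(-6.3779) = sign(-6.3779)*max(|-6.3779| - 4.68, 0) = -1.6979
prox(-8.5383) = sign(-8.5383)*max(|-8.5383| - 4.68, 0) = -3.8583
prox(x) = [-0.5348, -1.6979, -3.8583]
||prox(x)||_1 = 0.5348 + 1.6979 + 3.8583 = 6.091


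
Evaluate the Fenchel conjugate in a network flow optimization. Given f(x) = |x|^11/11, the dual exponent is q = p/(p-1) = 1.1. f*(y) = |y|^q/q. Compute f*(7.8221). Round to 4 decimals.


The conjugate exponent q satisfies 1/p + 1/q = 1.
p = 11, so q = 11/(11 - 1) = 1.1
|y|^q = 7.8221^1.1 = 9.6085
f*(7.8221) = 9.6085 / 1.1 = 8.735


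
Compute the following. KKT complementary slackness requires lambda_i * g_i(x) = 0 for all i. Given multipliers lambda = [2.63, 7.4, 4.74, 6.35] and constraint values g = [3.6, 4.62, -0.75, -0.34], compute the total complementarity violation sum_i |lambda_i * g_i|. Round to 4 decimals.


KKT complementary slackness check:
lambda_1 * g_1 = 2.63 * 3.6 = 9.468
lambda_2 * g_2 = 7.4 * 4.62 = 34.188
lambda_3 * g_3 = 4.74 * -0.75 = -3.555
lambda_4 * g_4 = 6.35 * -0.34 = -2.159
Total violation = 9.468 + 34.188 + 3.555 + 2.159 = 49.37


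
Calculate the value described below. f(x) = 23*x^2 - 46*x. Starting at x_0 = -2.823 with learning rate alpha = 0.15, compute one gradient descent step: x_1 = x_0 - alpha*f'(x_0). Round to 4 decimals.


We compute the gradient at x_0 and apply the update.
f'(x) = 46*x - 46
f'(-2.823) = 46*-2.823 - 46 = -175.858
x_1 = -2.823 - 0.15*-175.858 = 23.5557


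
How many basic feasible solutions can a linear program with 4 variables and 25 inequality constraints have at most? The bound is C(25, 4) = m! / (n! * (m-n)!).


Each vertex corresponds to some choice of n active constraints out of m, so the number of vertices is at most C(m, n) = m! / (n!(m-n)!).
m = 25, n = 4
Numerator: 25 * 24 * 23 * 22
Denominator: 4! = 24
C(25, 4) = 12650


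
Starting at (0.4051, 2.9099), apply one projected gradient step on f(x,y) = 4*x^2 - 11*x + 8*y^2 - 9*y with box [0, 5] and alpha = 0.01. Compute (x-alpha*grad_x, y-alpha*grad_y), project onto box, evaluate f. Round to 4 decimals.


Step 1: Compute gradient at (0.4051, 2.9099).
grad_x = 2*4*0.4051 - 11 = -7.7592
grad_y = 2*8*2.9099 - 9 = 37.5584
Step 2: Gradient step.
x_raw = 0.4051 - 0.01*-7.7592 = 0.4827
y_raw = 2.9099 - 0.01*37.5584 = 2.5343
Step 3: Project onto [0, 5].
x_proj = clip(0.4827) = 0.4827
y_proj = clip(2.5343) = 2.5343
Step 4: Evaluate f.
f(0.4827, 2.5343) = 24.1956


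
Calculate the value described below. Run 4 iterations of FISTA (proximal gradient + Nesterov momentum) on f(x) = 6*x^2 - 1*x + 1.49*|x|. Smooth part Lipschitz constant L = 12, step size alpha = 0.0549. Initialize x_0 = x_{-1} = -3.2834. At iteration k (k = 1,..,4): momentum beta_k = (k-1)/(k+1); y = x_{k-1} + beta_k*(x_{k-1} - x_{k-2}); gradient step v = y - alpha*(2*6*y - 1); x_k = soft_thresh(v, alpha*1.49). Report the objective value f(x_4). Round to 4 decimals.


FISTA on f(x) = 6*x^2 - 1*x + 1.49*|x|
L = 12, alpha = 0.0549
Iteration 1: beta = 0.0, y = -3.2834 + 0.0*(-3.2834 + 3.2834) = -3.2834
  grad(y) = -40.4008, v = y - alpha*grad = -1.0654
  prox(v) = soft_thresh(-1.0654, 0.0818) = -0.9836
Iteration 2: beta = 0.3333, y = -0.9836 + 0.3333*(-0.9836 + 3.2834) = -0.217
  grad(y) = -3.6039, v = y - alpha*grad = -0.0191
  prox(v) = soft_thresh(-0.0191, 0.0818) = 0.0
Iteration 3: beta = 0.5, y = 0.0 + 0.5*(0.0 + 0.9836) = 0.4918
  grad(y) = 4.9016, v = y - alpha*grad = 0.2227
  prox(v) = soft_thresh(0.2227, 0.0818) = 0.1409
Iteration 4: beta = 0.6, y = 0.1409 + 0.6*(0.1409 - 0.0) = 0.2254
  grad(y) = 1.7053, v = y - alpha*grad = 0.1318
  prox(v) = soft_thresh(0.1318, 0.0818) = 0.05
f(x_4) = 6*0.05^2 - 1*0.05 + 1.49*|0.05| = 0.0395


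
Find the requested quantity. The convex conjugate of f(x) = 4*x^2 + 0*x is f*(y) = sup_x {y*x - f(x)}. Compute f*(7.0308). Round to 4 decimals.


f*(y) = sup_x {y*x - a*x^2 - b*x} = sup_x {(y-b)*x - a*x^2}
FOC: (y - b) - 2a*x = 0 => x* = (y - b)/(2a)
x* = (7.0308 - 0)/(2*4) = 0.8789
f*(7.0308) = (y-b)^2/(4a) = (7.0308 - 0)^2/(4*4)
= 49.4321/16 = 3.0895


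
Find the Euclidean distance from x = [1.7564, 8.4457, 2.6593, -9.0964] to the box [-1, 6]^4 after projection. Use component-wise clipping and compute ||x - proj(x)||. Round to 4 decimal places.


Project each component onto [-1, 6].
clip(1.7564) = 1.7564, clip(8.4457) = 6.0, clip(2.6593) = 2.6593, clip(-9.0964) = -1.0
Projection = [1.7564, 6.0, 2.6593, -1.0]
Squared diffs: [0.0, 5.9814, 0.0, 65.5517]
Distance = sqrt(71.5331) = 8.4577


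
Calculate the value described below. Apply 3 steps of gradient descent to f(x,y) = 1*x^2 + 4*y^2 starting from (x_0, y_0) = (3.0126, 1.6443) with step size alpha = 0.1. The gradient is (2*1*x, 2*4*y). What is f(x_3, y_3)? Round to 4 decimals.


Gradient descent on f(x,y) = 1*x^2 + 4*y^2.
Starting point: (3.0126, 1.6443), alpha = 0.1
Step 1: grad_x = 2*1*3.0126 = 6.0252, grad_y = 2*4*1.6443 = 13.1544
  x_1 = 3.0126 - 0.1*6.0252 = 2.4101
  y_1 = 1.6443 - 0.1*13.1544 = 0.3289
Step 2: grad_x = 2*1*2.4101 = 4.8202, grad_y = 2*4*0.3289 = 2.6309
  x_2 = 2.4101 - 0.1*4.8202 = 1.9281
  y_2 = 0.3289 - 0.1*2.6309 = 0.0658
Step 3: grad_x = 2*1*1.9281 = 3.8561, grad_y = 2*4*0.0658 = 0.5262
  x_3 = 1.9281 - 0.1*3.8561 = 1.5425
  y_3 = 0.0658 - 0.1*0.5262 = 0.0132
f(1.5425, 0.0132) = 1*1.5425^2 + 4*0.0132^2 = 2.3798


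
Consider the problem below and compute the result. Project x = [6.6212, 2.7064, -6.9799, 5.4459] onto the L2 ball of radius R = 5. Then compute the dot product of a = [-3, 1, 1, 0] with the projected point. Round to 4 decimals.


Step 1: Compute ||x|| (intermediates to 6 decimals).
||x|| = sqrt(6.6212^2 + 2.7064^2 + (-6.9799)^2 + 5.4459^2) = 11.38164
Step 2: Project.
Since ||x|| > R, scale = R/||x|| = 5/11.38164 = 0.439304, proj(x) = scale * x
proj(x) = [2.90872, 1.188932, -3.066298, 2.392406]
Step 3: Dot product.
a^T * proj(x) = -3*2.90872 + 1*1.188932 + 1*(-3.066298) + 0*2.392406 = -10.6035


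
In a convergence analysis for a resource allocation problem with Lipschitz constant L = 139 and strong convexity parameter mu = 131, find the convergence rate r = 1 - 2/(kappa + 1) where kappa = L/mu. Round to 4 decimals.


Step 1: Compute the condition number.
kappa = L/mu = 139/131 = 1.0611
Step 2: Compute the convergence rate.
r = 1 - 2/(kappa + 1) = 1 - 2*mu/(L + mu) = (L - mu)/(L + mu) = 8/270 = 0.0296


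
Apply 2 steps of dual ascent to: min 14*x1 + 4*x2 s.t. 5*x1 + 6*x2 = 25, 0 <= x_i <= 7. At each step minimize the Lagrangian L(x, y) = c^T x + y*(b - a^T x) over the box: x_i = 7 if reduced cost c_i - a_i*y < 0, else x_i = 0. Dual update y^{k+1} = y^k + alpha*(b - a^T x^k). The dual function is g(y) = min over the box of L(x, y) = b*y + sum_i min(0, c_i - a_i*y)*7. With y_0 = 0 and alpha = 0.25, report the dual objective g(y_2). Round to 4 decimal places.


Dual ascent for LP: min 14*x1 + 4*x2, 5*x1 + 6*x2 = 25, 0 <= x_i <= 7
Step 1: y^k = 0.0, reduced costs: (14.0, 4.0)
  x^k = (0.0, 0.0), subgradient = b - a^T x = 25.0
  y^{k+1} = 0.0 + 0.25*25.0 = 6.25
Step 2: y^k = 6.25, reduced costs: (-17.25, -33.5)
  x^k = (7.0, 7.0), subgradient = b - a^T x = -52.0
  y^{k+1} = 6.25 + 0.25*-52.0 = -6.75
Dual objective at y_2 = -6.75: reduced costs (47.75, 44.5), box minimizer x = (0.0, 0.0)
g(y_2) = b*y + (c1 - a1*y)*x1 + (c2 - a2*y)*x2 = 25*(-6.75) + 47.75*0.0 + 44.5*0.0 = -168.75 + 0.0 + 0.0 = -168.75


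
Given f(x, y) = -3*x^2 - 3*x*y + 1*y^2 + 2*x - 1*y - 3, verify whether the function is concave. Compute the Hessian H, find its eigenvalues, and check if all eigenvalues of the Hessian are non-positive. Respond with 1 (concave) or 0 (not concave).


The Hessian of f(x,y) = -3*x^2 - 3*x*y + 1*y^2 + 2*x - 1*y - 3 is:
H = [[-6, -3], [-3, 2]]
Trace = -6 + 2 = -4
Determinant = -6*2 - (-3)^2 = -21
Discriminant = (-4)^2 - 4*-21 = 100.0
Eigenvalues: lambda_1 = -7.0, lambda_2 = 3.0
The function is not concave.

0


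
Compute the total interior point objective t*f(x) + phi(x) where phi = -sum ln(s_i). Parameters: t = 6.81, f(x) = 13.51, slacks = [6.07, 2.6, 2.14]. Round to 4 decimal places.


Step 1: Compute log-barrier.
ln values: [1.8034, 0.9555, 0.7608]
phi = -(1.8034 + 0.9555 + 0.7608) = -3.5197
Step 2: Compute augmented objective.
t*f(x) = 6.81*13.51 = 92.0031
Total = 92.0031 - 3.5197 = 88.4834


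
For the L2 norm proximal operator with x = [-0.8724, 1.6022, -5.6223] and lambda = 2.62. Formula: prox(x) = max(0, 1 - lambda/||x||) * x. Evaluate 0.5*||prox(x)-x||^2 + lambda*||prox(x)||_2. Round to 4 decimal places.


Step 1: Compute ||x||.
||x|| = 5.9109
Step 2: Compute scaling factor.
scale = max(0, 1 - 2.62/5.9109) = 0.5567
Step 3: prox(x) = [-0.4857, 0.892, -3.1302]
||prox(x)|| = 3.2909
Step 4: Proximal objective.
0.5*||prox-x||^2 = 3.4322
lambda*||prox|| = 8.6222
Total = 12.0543


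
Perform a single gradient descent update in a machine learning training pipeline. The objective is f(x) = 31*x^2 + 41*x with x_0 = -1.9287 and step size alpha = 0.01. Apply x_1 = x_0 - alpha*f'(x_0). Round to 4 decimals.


We compute the gradient at x_0 and apply the update.
f'(x) = 62*x + 41
f'(-1.9287) = 62*-1.9287 + 41 = -78.5794
x_1 = -1.9287 - 0.01*-78.5794 = -1.1429


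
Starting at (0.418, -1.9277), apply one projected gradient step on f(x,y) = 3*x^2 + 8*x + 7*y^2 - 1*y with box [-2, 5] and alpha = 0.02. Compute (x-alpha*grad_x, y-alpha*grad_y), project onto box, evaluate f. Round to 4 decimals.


Step 1: Compute gradient at (0.418, -1.9277).
grad_x = 2*3*0.418 + 8 = 10.508
grad_y = 2*7*-1.9277 - 1 = -27.9878
Step 2: Gradient step.
x_raw = 0.418 - 0.02*10.508 = 0.2078
y_raw = -1.9277 - 0.02*-27.9878 = -1.3679
Step 3: Project onto [-2, 5].
x_proj = clip(0.2078) = 0.2078
y_proj = clip(-1.3679) = -1.3679
Step 4: Evaluate f.
f(0.2078, -1.3679) = 16.2592


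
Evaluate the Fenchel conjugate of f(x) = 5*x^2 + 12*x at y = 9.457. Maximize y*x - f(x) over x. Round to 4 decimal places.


f*(y) = sup_x {y*x - a*x^2 - b*x} = sup_x {(y-b)*x - a*x^2}
FOC: (y - b) - 2a*x = 0 => x* = (y - b)/(2a)
x* = (9.457 - 12)/(2*5) = -0.2543
f*(9.457) = (y-b)^2/(4a) = (9.457 - 12)^2/(4*5)
= 6.4668/20 = 0.3233


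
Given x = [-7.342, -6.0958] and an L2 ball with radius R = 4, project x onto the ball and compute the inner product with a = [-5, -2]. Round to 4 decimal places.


Step 1: Compute ||x|| (intermediates to 6 decimals).
||x|| = sqrt((-7.342)^2 + (-6.0958)^2) = 9.542732
Step 2: Project.
Since ||x|| > R, scale = R/||x|| = 4/9.542732 = 0.419167, proj(x) = scale * x
proj(x) = [-3.077524, -2.555158]
Step 3: Dot product.
a^T * proj(x) = -5*(-3.077524) - 2*(-2.555158) = 20.4979


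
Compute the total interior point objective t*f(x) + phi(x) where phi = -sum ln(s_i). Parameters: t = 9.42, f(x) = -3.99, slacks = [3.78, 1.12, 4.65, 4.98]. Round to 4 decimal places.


Step 1: Compute log-barrier.
ln values: [1.3297, 0.1133, 1.5369, 1.6054]
phi = -(1.3297 + 0.1133 + 1.5369 + 1.6054) = -4.5853
Step 2: Compute augmented objective.
t*f(x) = 9.42*-3.99 = -37.5858
Total = -37.5858 - 4.5853 = -42.1711


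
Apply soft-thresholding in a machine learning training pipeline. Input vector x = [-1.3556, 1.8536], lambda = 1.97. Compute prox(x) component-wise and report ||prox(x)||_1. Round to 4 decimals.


Soft-thresholding with lambda = 1.97:
prox(-1.3556) = sign(-1.3556)*max(|-1.3556| - 1.97, 0) = 0.0
prox(1.8536) = sign(1.8536)*max(|1.8536| - 1.97, 0) = 0.0
prox(x) = [0.0, 0.0]
||prox(x)||_1 = 0.0 + 0.0 = 0.0


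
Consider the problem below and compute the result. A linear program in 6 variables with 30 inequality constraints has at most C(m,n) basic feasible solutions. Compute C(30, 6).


Each vertex corresponds to some choice of n active constraints out of m, so the number of vertices is at most C(m, n) = m! / (n!(m-n)!).
m = 30, n = 6
Numerator: 30 * 29 * 28 * 27 * 26 * 25
Denominator: 6! = 720
C(30, 6) = 593775


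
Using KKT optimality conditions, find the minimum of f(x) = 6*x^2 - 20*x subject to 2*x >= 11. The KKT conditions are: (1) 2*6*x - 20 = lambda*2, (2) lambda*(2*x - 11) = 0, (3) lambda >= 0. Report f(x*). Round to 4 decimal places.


Step 1: Try lambda = 0 (constraint inactive).
x_unc = 20/(2*6) = 1.6667
Check: 2*1.6667 = 3.3334 < 11 -- violated!
Step 2: Constraint must be active: 2*x = 11
x* = 11/2 = 5.5
lambda = (2*6*5.5 - 20)/2 = 23.0
Step 3: Compute optimal value.
f(x*) = 6*5.5^2 - 20*5.5 = 71.5


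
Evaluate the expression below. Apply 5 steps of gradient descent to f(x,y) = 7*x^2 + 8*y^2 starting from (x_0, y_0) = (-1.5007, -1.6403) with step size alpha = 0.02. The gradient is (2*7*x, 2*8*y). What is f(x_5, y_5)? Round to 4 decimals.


Gradient descent on f(x,y) = 7*x^2 + 8*y^2.
Starting point: (-1.5007, -1.6403), alpha = 0.02
Step 1: grad_x = 2*7*-1.5007 = -21.0098, grad_y = 2*8*-1.6403 = -26.2448
  x_1 = -1.5007 - 0.02*-21.0098 = -1.0805
  y_1 = -1.6403 - 0.02*-26.2448 = -1.1154
Step 2: grad_x = 2*7*-1.0805 = -15.1271, grad_y = 2*8*-1.1154 = -17.8465
  x_2 = -1.0805 - 0.02*-15.1271 = -0.778
  y_2 = -1.1154 - 0.02*-17.8465 = -0.7585
Step 3: grad_x = 2*7*-0.778 = -10.8915, grad_y = 2*8*-0.7585 = -12.1356
  x_3 = -0.778 - 0.02*-10.8915 = -0.5601
  y_3 = -0.7585 - 0.02*-12.1356 = -0.5158
Step 4: grad_x = 2*7*-0.5601 = -7.8419, grad_y = 2*8*-0.5158 = -8.2522
  x_4 = -0.5601 - 0.02*-7.8419 = -0.4033
  y_4 = -0.5158 - 0.02*-8.2522 = -0.3507
Step 5: grad_x = 2*7*-0.4033 = -5.6461, grad_y = 2*8*-0.3507 = -5.6115
  x_5 = -0.4033 - 0.02*-5.6461 = -0.2904
  y_5 = -0.3507 - 0.02*-5.6115 = -0.2385
f(-0.2904, -0.2385) = 7*(-0.2904)^2 + 8*(-0.2385)^2 = 1.0452


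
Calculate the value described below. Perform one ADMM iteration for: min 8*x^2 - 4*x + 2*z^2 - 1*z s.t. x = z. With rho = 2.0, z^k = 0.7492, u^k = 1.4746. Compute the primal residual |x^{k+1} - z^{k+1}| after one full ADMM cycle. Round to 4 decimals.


ADMM iteration with rho = 2.0, z^k = 0.7492, u^k = 1.4746
Step 1: x-update.
Minimize 8*x^2 - 4*x + (2.0/2)*(x - 0.7492 + 1.4746)^2
FOC: (2*8 + 2.0)*x = 4 + 2.0*(0.7492 - 1.4746)
x^{k+1} = 0.1416
Step 2: z-update.
Minimize 2*z^2 - 1*z + (2.0/2)*(0.1416 - z + 1.4746)^2
FOC: (2*2 + 2.0)*z = 1 + 2.0*(0.1416 + 1.4746)
z^{k+1} = 0.7054
Step 3: u-update.
u^{k+1} = 1.4746 + 0.1416 - 0.7054 = 0.9108
Step 4: Primal residual = |0.1416 - 0.7054| = 0.5638


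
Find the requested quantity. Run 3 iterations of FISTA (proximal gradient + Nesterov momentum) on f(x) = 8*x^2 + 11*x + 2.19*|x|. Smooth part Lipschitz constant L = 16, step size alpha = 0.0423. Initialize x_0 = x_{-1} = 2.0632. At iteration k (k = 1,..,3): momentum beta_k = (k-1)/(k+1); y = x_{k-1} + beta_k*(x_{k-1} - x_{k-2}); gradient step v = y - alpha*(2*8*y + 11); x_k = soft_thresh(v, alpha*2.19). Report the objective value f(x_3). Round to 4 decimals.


FISTA on f(x) = 8*x^2 + 11*x + 2.19*|x|
L = 16, alpha = 0.0423
Iteration 1: beta = 0.0, y = 2.0632 + 0.0*(2.0632 - 2.0632) = 2.0632
  grad(y) = 44.0112, v = y - alpha*grad = 0.2015
  prox(v) = soft_thresh(0.2015, 0.0926) = 0.1089
Iteration 2: beta = 0.3333, y = 0.1089 + 0.3333*(0.1089 - 2.0632) = -0.5425
  grad(y) = 2.3192, v = y - alpha*grad = -0.6407
  prox(v) = soft_thresh(-0.6407, 0.0926) = -0.548
Iteration 3: beta = 0.5, y = -0.548 + 0.5*(-0.548 - 0.1089) = -0.8765
  grad(y) = -3.0235, v = y - alpha*grad = -0.7486
  prox(v) = soft_thresh(-0.7486, 0.0926) = -0.6559
f(x_3) = 8*(-0.6559)^2 + 11*(-0.6559) + 2.19*|-0.6559| = -2.3368


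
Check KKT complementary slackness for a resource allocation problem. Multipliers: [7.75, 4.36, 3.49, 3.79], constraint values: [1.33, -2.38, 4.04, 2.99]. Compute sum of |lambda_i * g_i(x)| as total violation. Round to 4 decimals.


KKT complementary slackness check:
lambda_1 * g_1 = 7.75 * 1.33 = 10.3075
lambda_2 * g_2 = 4.36 * -2.38 = -10.3768
lambda_3 * g_3 = 3.49 * 4.04 = 14.0996
lambda_4 * g_4 = 3.79 * 2.99 = 11.3321
Total violation = 10.3075 + 10.3768 + 14.0996 + 11.3321 = 46.116


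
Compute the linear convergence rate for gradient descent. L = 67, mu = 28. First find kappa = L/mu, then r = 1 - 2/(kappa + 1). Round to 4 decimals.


Step 1: Compute the condition number.
kappa = L/mu = 67/28 = 2.3929
Step 2: Compute the convergence rate.
r = 1 - 2/(kappa + 1) = 1 - 2*mu/(L + mu) = (L - mu)/(L + mu) = 39/95 = 0.4105


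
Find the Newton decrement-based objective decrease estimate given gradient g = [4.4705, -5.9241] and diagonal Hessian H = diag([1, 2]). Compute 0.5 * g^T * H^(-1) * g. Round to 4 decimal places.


Step 1: H is diagonal, so H^(-1) * g = [4.4705, -2.9621].
Step 2: g^T H^(-1) g = sum_i g_i^2 / H_ii
  = (4.4705)^2/1 + (-5.9241)^2/2
  = 19.9854 + 17.5475 = 37.5329
Step 3: Objective decrease = 0.5 * g^T H^(-1) g = 18.7664


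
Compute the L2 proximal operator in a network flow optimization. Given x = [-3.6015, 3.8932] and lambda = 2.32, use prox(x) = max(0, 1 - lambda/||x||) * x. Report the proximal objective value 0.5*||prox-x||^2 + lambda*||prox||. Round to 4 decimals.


Step 1: Compute ||x||.
||x|| = 5.3036
Step 2: Compute scaling factor.
scale = max(0, 1 - 2.32/5.3036) = 0.5626
Step 3: prox(x) = [-2.0261, 2.1902]
||prox(x)|| = 2.9836
Step 4: Proximal objective.
0.5*||prox-x||^2 = 2.6912
lambda*||prox|| = 6.922
Total = 9.6131


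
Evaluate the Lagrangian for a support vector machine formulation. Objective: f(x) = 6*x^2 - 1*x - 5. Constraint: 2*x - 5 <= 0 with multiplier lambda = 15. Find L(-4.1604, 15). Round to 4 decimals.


Step 1: Evaluate f(x).
f(-4.1604) = 6*(-4.1604)^2 - 1*(-4.1604) - 5 = 103.014
Step 2: Evaluate g(x).
g(-4.1604) = 2*-4.1604 - 5 = -13.3208
Step 3: Compute Lagrangian.
L = 103.014 + 15*-13.3208 = -96.798


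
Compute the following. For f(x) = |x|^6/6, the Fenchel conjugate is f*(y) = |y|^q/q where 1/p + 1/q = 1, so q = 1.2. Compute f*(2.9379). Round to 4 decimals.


The conjugate exponent q satisfies 1/p + 1/q = 1.
p = 6, so q = 6/(6 - 1) = 1.2
|y|^q = 2.9379^1.2 = 3.6446
f*(2.9379) = 3.6446 / 1.2 = 3.0371


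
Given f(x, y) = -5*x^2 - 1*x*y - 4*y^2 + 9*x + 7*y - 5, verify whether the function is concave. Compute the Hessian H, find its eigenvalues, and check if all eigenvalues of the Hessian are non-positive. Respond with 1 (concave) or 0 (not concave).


The Hessian of f(x,y) = -5*x^2 - 1*x*y - 4*y^2 + 9*x + 7*y - 5 is:
H = [[-10, -1], [-1, -8]]
Trace = -10 - 8 = -18
Determinant = -10*-8 - (-1)^2 = 79
Discriminant = (-18)^2 - 4*79 = 8.0
Eigenvalues: lambda_1 = -10.4142, lambda_2 = -7.5858
The function is concave.

1


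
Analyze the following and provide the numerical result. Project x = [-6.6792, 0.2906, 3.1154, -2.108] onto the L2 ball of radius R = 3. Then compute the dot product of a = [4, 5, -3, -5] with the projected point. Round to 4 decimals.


Step 1: Compute ||x|| (intermediates to 6 decimals).
||x|| = sqrt((-6.6792)^2 + 0.2906^2 + 3.1154^2 + (-2.108)^2) = 7.671085
Step 2: Project.
Since ||x|| > R, scale = R/||x|| = 3/7.671085 = 0.391079, proj(x) = scale * x
proj(x) = [-2.612095, 0.113648, 1.218368, -0.824395]
Step 3: Dot product.
a^T * proj(x) = 4*(-2.612095) + 5*0.113648 - 3*1.218368 - 5*(-0.824395) = -9.4133


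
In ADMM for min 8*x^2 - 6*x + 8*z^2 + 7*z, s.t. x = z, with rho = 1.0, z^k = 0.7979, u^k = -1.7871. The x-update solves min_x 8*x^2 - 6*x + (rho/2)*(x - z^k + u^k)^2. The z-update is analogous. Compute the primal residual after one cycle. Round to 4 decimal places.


ADMM iteration with rho = 1.0, z^k = 0.7979, u^k = -1.7871
Step 1: x-update.
Minimize 8*x^2 - 6*x + (1.0/2)*(x - 0.7979 - 1.7871)^2
FOC: (2*8 + 1.0)*x = 6 + 1.0*(0.7979 + 1.7871)
x^{k+1} = 0.505
Step 2: z-update.
Minimize 8*z^2 + 7*z + (1.0/2)*(0.505 - z - 1.7871)^2
FOC: (2*8 + 1.0)*z = -7 + 1.0*(0.505 - 1.7871)
z^{k+1} = -0.4872
Step 3: u-update.
u^{k+1} = -1.7871 + 0.505 + 0.4872 = -0.7949
Step 4: Primal residual = |0.505 + 0.4872| = 0.9922
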